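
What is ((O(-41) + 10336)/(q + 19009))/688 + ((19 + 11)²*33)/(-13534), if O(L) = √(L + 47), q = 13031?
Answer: -10227385259/4661515620 + √6/22043520 ≈ -2.1940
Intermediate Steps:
O(L) = √(47 + L)
((O(-41) + 10336)/(q + 19009))/688 + ((19 + 11)²*33)/(-13534) = ((√(47 - 41) + 10336)/(13031 + 19009))/688 + ((19 + 11)²*33)/(-13534) = ((√6 + 10336)/32040)*(1/688) + (30²*33)*(-1/13534) = ((10336 + √6)*(1/32040))*(1/688) + (900*33)*(-1/13534) = (1292/4005 + √6/32040)*(1/688) + 29700*(-1/13534) = (323/688860 + √6/22043520) - 14850/6767 = -10227385259/4661515620 + √6/22043520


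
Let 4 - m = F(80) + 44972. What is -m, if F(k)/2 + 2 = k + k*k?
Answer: 57924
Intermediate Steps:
F(k) = -4 + 2*k + 2*k**2 (F(k) = -4 + 2*(k + k*k) = -4 + 2*(k + k**2) = -4 + (2*k + 2*k**2) = -4 + 2*k + 2*k**2)
m = -57924 (m = 4 - ((-4 + 2*80 + 2*80**2) + 44972) = 4 - ((-4 + 160 + 2*6400) + 44972) = 4 - ((-4 + 160 + 12800) + 44972) = 4 - (12956 + 44972) = 4 - 1*57928 = 4 - 57928 = -57924)
-m = -1*(-57924) = 57924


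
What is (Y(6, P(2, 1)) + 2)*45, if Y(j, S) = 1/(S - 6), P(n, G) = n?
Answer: 315/4 ≈ 78.750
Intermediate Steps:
Y(j, S) = 1/(-6 + S)
(Y(6, P(2, 1)) + 2)*45 = (1/(-6 + 2) + 2)*45 = (1/(-4) + 2)*45 = (-¼ + 2)*45 = (7/4)*45 = 315/4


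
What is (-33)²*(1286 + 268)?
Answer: 1692306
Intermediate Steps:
(-33)²*(1286 + 268) = 1089*1554 = 1692306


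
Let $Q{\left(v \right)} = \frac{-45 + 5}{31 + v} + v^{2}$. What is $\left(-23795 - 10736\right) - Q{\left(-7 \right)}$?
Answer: $- \frac{103735}{3} \approx -34578.0$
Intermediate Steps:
$Q{\left(v \right)} = v^{2} - \frac{40}{31 + v}$ ($Q{\left(v \right)} = - \frac{40}{31 + v} + v^{2} = v^{2} - \frac{40}{31 + v}$)
$\left(-23795 - 10736\right) - Q{\left(-7 \right)} = \left(-23795 - 10736\right) - \frac{-40 + \left(-7\right)^{3} + 31 \left(-7\right)^{2}}{31 - 7} = \left(-23795 - 10736\right) - \frac{-40 - 343 + 31 \cdot 49}{24} = -34531 - \frac{-40 - 343 + 1519}{24} = -34531 - \frac{1}{24} \cdot 1136 = -34531 - \frac{142}{3} = - \frac{103735}{3}$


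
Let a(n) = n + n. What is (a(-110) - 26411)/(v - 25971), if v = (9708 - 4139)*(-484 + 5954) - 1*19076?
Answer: -26631/30417383 ≈ -0.00087552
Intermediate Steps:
a(n) = 2*n
v = 30443354 (v = 5569*5470 - 19076 = 30462430 - 19076 = 30443354)
(a(-110) - 26411)/(v - 25971) = (2*(-110) - 26411)/(30443354 - 25971) = (-220 - 26411)/30417383 = -26631*1/30417383 = -26631/30417383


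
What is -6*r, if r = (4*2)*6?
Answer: -288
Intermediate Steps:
r = 48 (r = 8*6 = 48)
-6*r = -6*48 = -288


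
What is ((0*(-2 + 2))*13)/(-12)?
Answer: 0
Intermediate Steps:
((0*(-2 + 2))*13)/(-12) = ((0*0)*13)*(-1/12) = (0*13)*(-1/12) = 0*(-1/12) = 0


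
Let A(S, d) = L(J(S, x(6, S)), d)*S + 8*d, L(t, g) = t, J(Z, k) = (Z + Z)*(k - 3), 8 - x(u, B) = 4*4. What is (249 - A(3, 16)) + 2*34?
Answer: 387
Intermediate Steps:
x(u, B) = -8 (x(u, B) = 8 - 4*4 = 8 - 1*16 = 8 - 16 = -8)
J(Z, k) = 2*Z*(-3 + k) (J(Z, k) = (2*Z)*(-3 + k) = 2*Z*(-3 + k))
A(S, d) = -22*S² + 8*d (A(S, d) = (2*S*(-3 - 8))*S + 8*d = (2*S*(-11))*S + 8*d = (-22*S)*S + 8*d = -22*S² + 8*d)
(249 - A(3, 16)) + 2*34 = (249 - (-22*3² + 8*16)) + 2*34 = (249 - (-22*9 + 128)) + 68 = (249 - (-198 + 128)) + 68 = (249 - 1*(-70)) + 68 = (249 + 70) + 68 = 319 + 68 = 387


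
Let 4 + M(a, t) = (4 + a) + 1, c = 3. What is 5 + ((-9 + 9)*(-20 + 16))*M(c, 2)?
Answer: 5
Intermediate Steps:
M(a, t) = 1 + a (M(a, t) = -4 + ((4 + a) + 1) = -4 + (5 + a) = 1 + a)
5 + ((-9 + 9)*(-20 + 16))*M(c, 2) = 5 + ((-9 + 9)*(-20 + 16))*(1 + 3) = 5 + (0*(-4))*4 = 5 + 0*4 = 5 + 0 = 5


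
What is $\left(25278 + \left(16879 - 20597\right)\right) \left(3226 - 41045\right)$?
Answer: $-815377640$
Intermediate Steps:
$\left(25278 + \left(16879 - 20597\right)\right) \left(3226 - 41045\right) = \left(25278 + \left(16879 - 20597\right)\right) \left(-37819\right) = \left(25278 - 3718\right) \left(-37819\right) = 21560 \left(-37819\right) = -815377640$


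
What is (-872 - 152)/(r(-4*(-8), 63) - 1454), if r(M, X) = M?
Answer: 512/711 ≈ 0.72011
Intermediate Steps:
(-872 - 152)/(r(-4*(-8), 63) - 1454) = (-872 - 152)/(-4*(-8) - 1454) = -1024/(32 - 1454) = -1024/(-1422) = -1024*(-1/1422) = 512/711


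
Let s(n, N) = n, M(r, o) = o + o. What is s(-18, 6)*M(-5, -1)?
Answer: 36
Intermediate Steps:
M(r, o) = 2*o
s(-18, 6)*M(-5, -1) = -36*(-1) = -18*(-2) = 36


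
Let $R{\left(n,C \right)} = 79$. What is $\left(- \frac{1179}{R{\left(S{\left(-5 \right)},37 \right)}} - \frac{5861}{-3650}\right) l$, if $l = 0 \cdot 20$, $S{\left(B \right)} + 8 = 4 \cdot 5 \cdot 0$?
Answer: $0$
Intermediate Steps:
$S{\left(B \right)} = -8$ ($S{\left(B \right)} = -8 + 4 \cdot 5 \cdot 0 = -8 + 20 \cdot 0 = -8 + 0 = -8$)
$l = 0$
$\left(- \frac{1179}{R{\left(S{\left(-5 \right)},37 \right)}} - \frac{5861}{-3650}\right) l = \left(- \frac{1179}{79} - \frac{5861}{-3650}\right) 0 = \left(\left(-1179\right) \frac{1}{79} - - \frac{5861}{3650}\right) 0 = \left(- \frac{1179}{79} + \frac{5861}{3650}\right) 0 = \left(- \frac{3840331}{288350}\right) 0 = 0$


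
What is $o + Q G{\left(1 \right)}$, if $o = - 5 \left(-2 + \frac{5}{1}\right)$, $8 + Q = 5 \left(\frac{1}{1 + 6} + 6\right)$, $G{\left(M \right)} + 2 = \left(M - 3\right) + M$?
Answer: $- \frac{582}{7} \approx -83.143$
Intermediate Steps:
$G{\left(M \right)} = -5 + 2 M$ ($G{\left(M \right)} = -2 + \left(\left(M - 3\right) + M\right) = -2 + \left(\left(-3 + M\right) + M\right) = -2 + \left(-3 + 2 M\right) = -5 + 2 M$)
$Q = \frac{159}{7}$ ($Q = -8 + 5 \left(\frac{1}{1 + 6} + 6\right) = -8 + 5 \left(\frac{1}{7} + 6\right) = -8 + 5 \cdot \frac{43}{7} = -8 + \frac{215}{7} = \frac{159}{7} \approx 22.714$)
$o = -15$ ($o = - 5 \left(-2 + 5 \cdot 1\right) = - 5 \left(-2 + 5\right) = \left(-5\right) 3 = -15$)
$o + Q G{\left(1 \right)} = -15 + \frac{159 \left(-5 + 2 \cdot 1\right)}{7} = -15 + \frac{159 \left(-5 + 2\right)}{7} = -15 + \frac{159}{7} \left(-3\right) = -15 - \frac{477}{7} = - \frac{582}{7}$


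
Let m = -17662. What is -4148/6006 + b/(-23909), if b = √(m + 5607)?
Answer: -2074/3003 - I*√12055/23909 ≈ -0.69064 - 0.0045922*I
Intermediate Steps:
b = I*√12055 (b = √(-17662 + 5607) = √(-12055) = I*√12055 ≈ 109.8*I)
-4148/6006 + b/(-23909) = -4148/6006 + (I*√12055)/(-23909) = -4148*1/6006 + (I*√12055)*(-1/23909) = -2074/3003 - I*√12055/23909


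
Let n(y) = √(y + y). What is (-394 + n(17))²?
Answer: (394 - √34)² ≈ 1.5068e+5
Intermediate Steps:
n(y) = √2*√y (n(y) = √(2*y) = √2*√y)
(-394 + n(17))² = (-394 + √2*√17)² = (-394 + √34)²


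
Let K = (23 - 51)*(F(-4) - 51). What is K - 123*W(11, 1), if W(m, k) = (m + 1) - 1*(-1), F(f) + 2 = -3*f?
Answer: -451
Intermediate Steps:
F(f) = -2 - 3*f
K = 1148 (K = (23 - 51)*((-2 - 3*(-4)) - 51) = -28*((-2 + 12) - 51) = -28*(10 - 51) = -28*(-41) = 1148)
W(m, k) = 2 + m (W(m, k) = (1 + m) + 1 = 2 + m)
K - 123*W(11, 1) = 1148 - 123*(2 + 11) = 1148 - 123*13 = 1148 - 1599 = -451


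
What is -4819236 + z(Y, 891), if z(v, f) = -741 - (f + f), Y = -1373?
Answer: -4821759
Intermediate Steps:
z(v, f) = -741 - 2*f
-4819236 + z(Y, 891) = -4819236 + (-741 - 2*891) = -4819236 + (-741 - 1782) = -4819236 - 2523 = -4821759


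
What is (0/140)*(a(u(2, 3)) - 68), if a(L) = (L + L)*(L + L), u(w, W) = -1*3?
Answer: 0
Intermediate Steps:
u(w, W) = -3
a(L) = 4*L² (a(L) = (2*L)*(2*L) = 4*L²)
(0/140)*(a(u(2, 3)) - 68) = (0/140)*(4*(-3)² - 68) = (0*(1/140))*(4*9 - 68) = 0*(36 - 68) = 0*(-32) = 0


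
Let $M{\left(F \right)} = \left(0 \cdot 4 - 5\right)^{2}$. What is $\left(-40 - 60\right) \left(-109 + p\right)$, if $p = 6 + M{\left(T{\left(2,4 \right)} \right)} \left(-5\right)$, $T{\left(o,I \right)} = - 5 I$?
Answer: $22800$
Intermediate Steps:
$M{\left(F \right)} = 25$ ($M{\left(F \right)} = \left(0 - 5\right)^{2} = \left(-5\right)^{2} = 25$)
$p = -119$ ($p = 6 + 25 \left(-5\right) = 6 - 125 = -119$)
$\left(-40 - 60\right) \left(-109 + p\right) = \left(-40 - 60\right) \left(-109 - 119\right) = \left(-100\right) \left(-228\right) = 22800$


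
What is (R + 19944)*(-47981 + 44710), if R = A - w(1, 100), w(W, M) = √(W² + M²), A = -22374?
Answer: 7948530 + 3271*√10001 ≈ 8.2756e+6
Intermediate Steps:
w(W, M) = √(M² + W²)
R = -22374 - √10001 (R = -22374 - √(100² + 1²) = -22374 - √(10000 + 1) = -22374 - √10001 ≈ -22474.)
(R + 19944)*(-47981 + 44710) = ((-22374 - √10001) + 19944)*(-47981 + 44710) = (-2430 - √10001)*(-3271) = 7948530 + 3271*√10001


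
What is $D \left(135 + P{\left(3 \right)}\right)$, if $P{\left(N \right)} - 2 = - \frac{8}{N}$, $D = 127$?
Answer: $\frac{51181}{3} \approx 17060.0$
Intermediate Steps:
$P{\left(N \right)} = 2 - \frac{8}{N}$
$D \left(135 + P{\left(3 \right)}\right) = 127 \left(135 + \left(2 - \frac{8}{3}\right)\right) = 127 \left(135 - \frac{2}{3}\right) = 127 \cdot \frac{403}{3} = \frac{51181}{3}$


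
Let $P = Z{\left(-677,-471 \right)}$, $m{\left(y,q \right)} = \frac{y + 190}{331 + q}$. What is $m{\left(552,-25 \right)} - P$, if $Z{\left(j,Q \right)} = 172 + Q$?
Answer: $\frac{46118}{153} \approx 301.42$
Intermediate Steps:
$m{\left(y,q \right)} = \frac{190 + y}{331 + q}$
$P = -299$ ($P = 172 - 471 = -299$)
$m{\left(552,-25 \right)} - P = \frac{190 + 552}{331 - 25} - -299 = \frac{1}{306} \cdot 742 + 299 = \frac{371}{153} + 299 = \frac{46118}{153}$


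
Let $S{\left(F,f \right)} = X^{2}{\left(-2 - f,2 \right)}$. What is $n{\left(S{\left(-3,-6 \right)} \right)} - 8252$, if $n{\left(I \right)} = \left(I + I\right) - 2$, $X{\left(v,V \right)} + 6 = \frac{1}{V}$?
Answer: $- \frac{16387}{2} \approx -8193.5$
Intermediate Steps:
$X{\left(v,V \right)} = -6 + \frac{1}{V}$
$S{\left(F,f \right)} = \frac{121}{4}$ ($S{\left(F,f \right)} = \left(-6 + \frac{1}{2}\right)^{2} = \left(- \frac{11}{2}\right)^{2} = \frac{121}{4}$)
$n{\left(I \right)} = -2 + 2 I$ ($n{\left(I \right)} = 2 I - 2 = -2 + 2 I$)
$n{\left(S{\left(-3,-6 \right)} \right)} - 8252 = \left(-2 + 2 \cdot \frac{121}{4}\right) - 8252 = \left(-2 + \frac{121}{2}\right) - 8252 = \frac{117}{2} - 8252 = - \frac{16387}{2}$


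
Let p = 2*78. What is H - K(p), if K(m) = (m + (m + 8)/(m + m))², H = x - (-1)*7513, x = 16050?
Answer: -5702389/6084 ≈ -937.28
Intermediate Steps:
H = 23563 (H = 16050 - (-1)*7513 = 16050 - 1*(-7513) = 16050 + 7513 = 23563)
p = 156
K(m) = (m + (8 + m)/(2*m))² (K(m) = (m + (8 + m)/((2*m)))² = (m + (8 + m)*(1/(2*m)))² = (m + (8 + m)/(2*m))²)
H - K(p) = 23563 - (8 + 156 + 2*156²)²/(4*156²) = 23563 - (8 + 156 + 2*24336)²/(4*24336) = 23563 - (8 + 156 + 48672)²/(4*24336) = 23563 - 48836²/(4*24336) = 23563 - 2384954896/(4*24336) = 23563 - 1*149059681/6084 = 23563 - 149059681/6084 = -5702389/6084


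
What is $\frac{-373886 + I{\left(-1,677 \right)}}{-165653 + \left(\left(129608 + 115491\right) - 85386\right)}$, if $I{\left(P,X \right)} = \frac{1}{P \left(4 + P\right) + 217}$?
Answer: $\frac{80011603}{1271160} \approx 62.944$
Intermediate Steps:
$I{\left(P,X \right)} = \frac{1}{217 + P \left(4 + P\right)}$
$\frac{-373886 + I{\left(-1,677 \right)}}{-165653 + \left(\left(129608 + 115491\right) - 85386\right)} = \frac{-373886 + \frac{1}{217 + \left(-1\right)^{2} + 4 \left(-1\right)}}{-165653 + \left(\left(129608 + 115491\right) - 85386\right)} = \frac{-373886 + \frac{1}{217 + 1 - 4}}{-165653 + \left(245099 - 85386\right)} = \frac{-373886 + \frac{1}{214}}{-165653 + 159713} = \frac{-373886 + \frac{1}{214}}{-5940} = \left(- \frac{80011603}{214}\right) \left(- \frac{1}{5940}\right) = \frac{80011603}{1271160}$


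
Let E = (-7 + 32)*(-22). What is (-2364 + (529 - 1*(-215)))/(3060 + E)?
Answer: -162/251 ≈ -0.64542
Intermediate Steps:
E = -550 (E = 25*(-22) = -550)
(-2364 + (529 - 1*(-215)))/(3060 + E) = (-2364 + (529 - 1*(-215)))/(3060 - 550) = (-2364 + (529 + 215))/2510 = (-2364 + 744)*(1/2510) = -1620*1/2510 = -162/251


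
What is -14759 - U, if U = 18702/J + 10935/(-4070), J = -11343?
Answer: -45410932583/3077734 ≈ -14755.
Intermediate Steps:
U = -13343523/3077734 (U = 18702/(-11343) + 10935/(-4070) = 18702*(-1/11343) + 10935*(-1/4070) = -6234/3781 - 2187/814 = -13343523/3077734 ≈ -4.3355)
-14759 - U = -14759 - 1*(-13343523/3077734) = -14759 + 13343523/3077734 = -45410932583/3077734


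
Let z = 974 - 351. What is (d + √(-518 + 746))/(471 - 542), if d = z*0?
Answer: -2*√57/71 ≈ -0.21267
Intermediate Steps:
z = 623
d = 0 (d = 623*0 = 0)
(d + √(-518 + 746))/(471 - 542) = (0 + √(-518 + 746))/(471 - 542) = (0 + √228)/(-71) = (0 + 2*√57)*(-1/71) = (2*√57)*(-1/71) = -2*√57/71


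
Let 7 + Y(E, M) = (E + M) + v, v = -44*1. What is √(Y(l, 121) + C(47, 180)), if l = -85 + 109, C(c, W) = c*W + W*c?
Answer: √17014 ≈ 130.44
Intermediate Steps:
v = -44
C(c, W) = 2*W*c (C(c, W) = W*c + W*c = 2*W*c)
l = 24
Y(E, M) = -51 + E + M (Y(E, M) = -7 + ((E + M) - 44) = -7 + (-44 + E + M) = -51 + E + M)
√(Y(l, 121) + C(47, 180)) = √((-51 + 24 + 121) + 2*180*47) = √(94 + 16920) = √17014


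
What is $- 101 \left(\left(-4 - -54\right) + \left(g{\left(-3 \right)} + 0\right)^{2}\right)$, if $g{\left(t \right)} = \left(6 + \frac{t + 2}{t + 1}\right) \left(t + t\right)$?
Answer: $-158671$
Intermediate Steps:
$g{\left(t \right)} = 2 t \left(6 + \frac{2 + t}{1 + t}\right)$ ($g{\left(t \right)} = \left(6 + \frac{2 + t}{1 + t}\right) 2 t = 2 t \left(6 + \frac{2 + t}{1 + t}\right)$)
$- 101 \left(\left(-4 - -54\right) + \left(g{\left(-3 \right)} + 0\right)^{2}\right) = - 101 \left(\left(-4 - -54\right) + \left(2 \left(-3\right) \frac{1}{1 - 3} \left(8 + 7 \left(-3\right)\right) + 0\right)^{2}\right) = - 101 \left(\left(-4 + 54\right) + \left(2 \left(-3\right) \frac{1}{-2} \left(8 - 21\right) + 0\right)^{2}\right) = - 101 \left(50 + \left(2 \left(-3\right) \left(- \frac{1}{2}\right) \left(-13\right) + 0\right)^{2}\right) = - 101 \left(50 + \left(-39 + 0\right)^{2}\right) = - 101 \left(50 + \left(-39\right)^{2}\right) = - 101 \left(50 + 1521\right) = \left(-101\right) 1571 = -158671$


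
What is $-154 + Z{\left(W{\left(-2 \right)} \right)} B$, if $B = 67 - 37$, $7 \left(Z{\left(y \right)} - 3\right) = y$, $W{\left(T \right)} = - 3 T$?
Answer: $- \frac{268}{7} \approx -38.286$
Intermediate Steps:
$Z{\left(y \right)} = 3 + \frac{y}{7}$
$B = 30$
$-154 + Z{\left(W{\left(-2 \right)} \right)} B = -154 + \left(3 + \frac{\left(-3\right) \left(-2\right)}{7}\right) 30 = -154 + \left(3 + \frac{1}{7} \cdot 6\right) 30 = -154 + \left(3 + \frac{6}{7}\right) 30 = -154 + \frac{27}{7} \cdot 30 = -154 + \frac{810}{7} = - \frac{268}{7}$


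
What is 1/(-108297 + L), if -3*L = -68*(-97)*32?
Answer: -3/535963 ≈ -5.5974e-6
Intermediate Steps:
L = -211072/3 (L = -(-68*(-97))*32/3 = -6596*32/3 = -⅓*211072 = -211072/3 ≈ -70357.)
1/(-108297 + L) = 1/(-108297 - 211072/3) = 1/(-535963/3) = -3/535963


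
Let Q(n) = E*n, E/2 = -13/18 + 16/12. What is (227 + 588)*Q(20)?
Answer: 179300/9 ≈ 19922.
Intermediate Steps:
E = 11/9 (E = 2*(-13/18 + 16/12) = 2*(-13*1/18 + 16*(1/12)) = 2*(-13/18 + 4/3) = 2*(11/18) = 11/9 ≈ 1.2222)
Q(n) = 11*n/9
(227 + 588)*Q(20) = (227 + 588)*((11/9)*20) = 815*(220/9) = 179300/9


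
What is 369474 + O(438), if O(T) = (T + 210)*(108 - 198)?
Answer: 311154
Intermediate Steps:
O(T) = -18900 - 90*T (O(T) = (210 + T)*(-90) = -18900 - 90*T)
369474 + O(438) = 369474 + (-18900 - 90*438) = 369474 + (-18900 - 39420) = 369474 - 58320 = 311154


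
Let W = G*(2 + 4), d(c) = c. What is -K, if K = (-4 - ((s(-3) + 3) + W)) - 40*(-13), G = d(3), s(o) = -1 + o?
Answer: -499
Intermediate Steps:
G = 3
W = 18 (W = 3*(2 + 4) = 3*6 = 18)
K = 499 (K = (-4 - (((-1 - 3) + 3) + 18)) - 40*(-13) = (-4 - ((-4 + 3) + 18)) + 520 = (-4 - (-1 + 18)) + 520 = (-4 - 1*17) + 520 = (-4 - 17) + 520 = -21 + 520 = 499)
-K = -1*499 = -499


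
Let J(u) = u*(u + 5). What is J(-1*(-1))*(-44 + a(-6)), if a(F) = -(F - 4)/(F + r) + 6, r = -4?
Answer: -234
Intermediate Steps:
a(F) = 5 (a(F) = -(F - 4)/(F - 4) + 6 = -(-4 + F)/(-4 + F) + 6 = -1*1 + 6 = -1 + 6 = 5)
J(u) = u*(5 + u)
J(-1*(-1))*(-44 + a(-6)) = ((-1*(-1))*(5 - 1*(-1)))*(-44 + 5) = (1*(5 + 1))*(-39) = (1*6)*(-39) = 6*(-39) = -234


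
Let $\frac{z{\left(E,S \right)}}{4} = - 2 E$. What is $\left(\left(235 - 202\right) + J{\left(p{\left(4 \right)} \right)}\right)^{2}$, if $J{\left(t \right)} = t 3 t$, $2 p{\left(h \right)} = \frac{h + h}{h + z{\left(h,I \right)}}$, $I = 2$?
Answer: $\frac{2624400}{2401} \approx 1093.0$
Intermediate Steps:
$z{\left(E,S \right)} = - 8 E$ ($z{\left(E,S \right)} = 4 \left(- 2 E\right) = - 8 E$)
$p{\left(h \right)} = - \frac{1}{7}$ ($p{\left(h \right)} = \frac{\left(h + h\right) \frac{1}{h - 8 h}}{2} = \frac{2 h \frac{1}{\left(-7\right) h}}{2} = \frac{2 h \left(- \frac{1}{7 h}\right)}{2} = \frac{1}{2} \left(- \frac{2}{7}\right) = - \frac{1}{7}$)
$J{\left(t \right)} = 3 t^{2}$ ($J{\left(t \right)} = 3 t t = 3 t^{2}$)
$\left(\left(235 - 202\right) + J{\left(p{\left(4 \right)} \right)}\right)^{2} = \left(\left(235 - 202\right) + 3 \left(- \frac{1}{7}\right)^{2}\right)^{2} = \left(33 + 3 \cdot \frac{1}{49}\right)^{2} = \left(33 + \frac{3}{49}\right)^{2} = \left(\frac{1620}{49}\right)^{2} = \frac{2624400}{2401}$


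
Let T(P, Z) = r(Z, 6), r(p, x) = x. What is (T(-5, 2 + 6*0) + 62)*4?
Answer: 272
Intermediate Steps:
T(P, Z) = 6
(T(-5, 2 + 6*0) + 62)*4 = (6 + 62)*4 = 68*4 = 272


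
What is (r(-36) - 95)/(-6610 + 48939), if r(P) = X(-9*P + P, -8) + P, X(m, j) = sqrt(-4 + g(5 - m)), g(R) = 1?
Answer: -131/42329 + I*sqrt(3)/42329 ≈ -0.0030948 + 4.0919e-5*I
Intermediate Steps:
X(m, j) = I*sqrt(3) (X(m, j) = sqrt(-4 + 1) = sqrt(-3) = I*sqrt(3))
r(P) = P + I*sqrt(3) (r(P) = I*sqrt(3) + P = P + I*sqrt(3))
(r(-36) - 95)/(-6610 + 48939) = ((-36 + I*sqrt(3)) - 95)/(-6610 + 48939) = (-131 + I*sqrt(3))/42329 = (-131 + I*sqrt(3))*(1/42329) = -131/42329 + I*sqrt(3)/42329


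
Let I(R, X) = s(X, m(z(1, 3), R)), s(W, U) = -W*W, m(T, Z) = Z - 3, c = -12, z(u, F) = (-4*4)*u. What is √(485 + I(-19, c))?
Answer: √341 ≈ 18.466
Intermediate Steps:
z(u, F) = -16*u
m(T, Z) = -3 + Z
s(W, U) = -W²
I(R, X) = -X²
√(485 + I(-19, c)) = √(485 - 1*(-12)²) = √(485 - 1*144) = √(485 - 144) = √341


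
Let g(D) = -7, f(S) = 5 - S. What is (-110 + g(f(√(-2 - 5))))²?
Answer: 13689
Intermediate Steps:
(-110 + g(f(√(-2 - 5))))² = (-110 - 7)² = (-117)² = 13689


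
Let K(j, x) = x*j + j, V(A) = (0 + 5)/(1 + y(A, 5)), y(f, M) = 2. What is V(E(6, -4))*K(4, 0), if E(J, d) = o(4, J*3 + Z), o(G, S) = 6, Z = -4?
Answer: 20/3 ≈ 6.6667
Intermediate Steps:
E(J, d) = 6
V(A) = 5/3 (V(A) = (0 + 5)/(1 + 2) = 5/3)
K(j, x) = j + j*x (K(j, x) = j*x + j = j + j*x)
V(E(6, -4))*K(4, 0) = 5*(4*(1 + 0))/3 = 5*(4*1)/3 = (5/3)*4 = 20/3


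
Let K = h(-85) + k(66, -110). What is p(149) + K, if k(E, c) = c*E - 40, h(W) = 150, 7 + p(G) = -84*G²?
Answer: -1872041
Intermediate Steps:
p(G) = -7 - 84*G²
k(E, c) = -40 + E*c (k(E, c) = E*c - 40 = -40 + E*c)
K = -7150 (K = 150 + (-40 + 66*(-110)) = 150 + (-40 - 7260) = 150 - 7300 = -7150)
p(149) + K = (-7 - 84*149²) - 7150 = (-7 - 84*22201) - 7150 = (-7 - 1864884) - 7150 = -1864891 - 7150 = -1872041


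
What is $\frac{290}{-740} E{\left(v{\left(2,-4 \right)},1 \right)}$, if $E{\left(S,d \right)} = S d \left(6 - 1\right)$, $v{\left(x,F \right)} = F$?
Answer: $\frac{290}{37} \approx 7.8378$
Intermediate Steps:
$E{\left(S,d \right)} = 5 S d$ ($E{\left(S,d \right)} = S d \left(6 - 1\right) = S d 5 = S 5 d = 5 S d$)
$\frac{290}{-740} E{\left(v{\left(2,-4 \right)},1 \right)} = \frac{290}{-740} \cdot 5 \left(-4\right) 1 = 290 \left(- \frac{1}{740}\right) \left(-20\right) = \left(- \frac{29}{74}\right) \left(-20\right) = \frac{290}{37}$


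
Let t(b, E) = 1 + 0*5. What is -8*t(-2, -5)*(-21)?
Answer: 168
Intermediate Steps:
t(b, E) = 1 (t(b, E) = 1 + 0 = 1)
-8*t(-2, -5)*(-21) = -8*1*(-21) = -8*(-21) = 168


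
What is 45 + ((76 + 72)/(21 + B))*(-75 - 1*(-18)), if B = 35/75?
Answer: -56025/161 ≈ -347.98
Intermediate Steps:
B = 7/15 (B = 35*(1/75) = 7/15 ≈ 0.46667)
45 + ((76 + 72)/(21 + B))*(-75 - 1*(-18)) = 45 + ((76 + 72)/(21 + 7/15))*(-75 - 1*(-18)) = 45 + (148/(322/15))*(-75 + 18) = 45 + (148*(15/322))*(-57) = 45 + (1110/161)*(-57) = 45 - 63270/161 = -56025/161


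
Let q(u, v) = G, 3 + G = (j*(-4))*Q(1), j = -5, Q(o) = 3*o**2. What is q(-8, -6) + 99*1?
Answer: 156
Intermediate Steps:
G = 57 (G = -3 + (-5*(-4))*(3*1**2) = -3 + 20*(3*1) = -3 + 20*3 = -3 + 60 = 57)
q(u, v) = 57
q(-8, -6) + 99*1 = 57 + 99*1 = 57 + 99 = 156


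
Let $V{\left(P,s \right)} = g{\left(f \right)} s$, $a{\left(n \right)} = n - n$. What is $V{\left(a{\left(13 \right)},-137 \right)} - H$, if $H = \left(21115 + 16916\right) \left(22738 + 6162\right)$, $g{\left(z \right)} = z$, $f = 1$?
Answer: $-1099096037$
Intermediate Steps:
$a{\left(n \right)} = 0$
$V{\left(P,s \right)} = s$ ($V{\left(P,s \right)} = 1 s = s$)
$H = 1099095900$ ($H = 38031 \cdot 28900 = 1099095900$)
$V{\left(a{\left(13 \right)},-137 \right)} - H = -137 - 1099095900 = -1099096037$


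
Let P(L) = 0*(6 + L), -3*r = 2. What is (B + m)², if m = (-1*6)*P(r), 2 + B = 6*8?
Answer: 2116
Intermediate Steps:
r = -⅔ (r = -⅓*2 = -⅔ ≈ -0.66667)
P(L) = 0
B = 46 (B = -2 + 6*8 = -2 + 48 = 46)
m = 0 (m = -1*6*0 = -6*0 = 0)
(B + m)² = (46 + 0)² = 46² = 2116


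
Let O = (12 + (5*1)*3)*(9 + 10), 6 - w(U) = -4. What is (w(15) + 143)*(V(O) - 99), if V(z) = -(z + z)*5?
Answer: -800037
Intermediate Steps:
w(U) = 10 (w(U) = 6 - 1*(-4) = 6 + 4 = 10)
O = 513 (O = (12 + 5*3)*19 = (12 + 15)*19 = 27*19 = 513)
V(z) = -10*z (V(z) = -2*z*5 = -10*z)
(w(15) + 143)*(V(O) - 99) = (10 + 143)*(-10*513 - 99) = 153*(-5130 - 99) = 153*(-5229) = -800037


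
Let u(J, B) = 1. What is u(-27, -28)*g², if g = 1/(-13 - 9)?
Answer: 1/484 ≈ 0.0020661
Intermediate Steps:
g = -1/22 (g = 1/(-22) = -1/22 ≈ -0.045455)
u(-27, -28)*g² = 1*(-1/22)² = 1*(1/484) = 1/484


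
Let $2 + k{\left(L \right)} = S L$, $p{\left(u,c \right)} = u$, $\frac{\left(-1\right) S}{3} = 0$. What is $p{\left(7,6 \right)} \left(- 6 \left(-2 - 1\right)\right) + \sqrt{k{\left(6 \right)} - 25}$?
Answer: $126 + 3 i \sqrt{3} \approx 126.0 + 5.1962 i$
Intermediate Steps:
$S = 0$ ($S = \left(-3\right) 0 = 0$)
$k{\left(L \right)} = -2$ ($k{\left(L \right)} = -2 + 0 L = -2 + 0 = -2$)
$p{\left(7,6 \right)} \left(- 6 \left(-2 - 1\right)\right) + \sqrt{k{\left(6 \right)} - 25} = 7 \left(- 6 \left(-2 - 1\right)\right) + \sqrt{-2 - 25} = 7 \left(\left(-6\right) \left(-3\right)\right) + \sqrt{-27} = 7 \cdot 18 + 3 i \sqrt{3} = 126 + 3 i \sqrt{3}$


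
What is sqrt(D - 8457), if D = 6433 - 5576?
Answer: 20*I*sqrt(19) ≈ 87.178*I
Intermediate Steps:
D = 857
sqrt(D - 8457) = sqrt(857 - 8457) = sqrt(-7600) = 20*I*sqrt(19)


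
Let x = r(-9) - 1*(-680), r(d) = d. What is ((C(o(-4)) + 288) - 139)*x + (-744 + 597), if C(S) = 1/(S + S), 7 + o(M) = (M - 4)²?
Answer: 11381519/114 ≈ 99838.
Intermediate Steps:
o(M) = -7 + (-4 + M)² (o(M) = -7 + (M - 4)² = -7 + (-4 + M)²)
C(S) = 1/(2*S)
x = 671 (x = -9 - 1*(-680) = -9 + 680 = 671)
((C(o(-4)) + 288) - 139)*x + (-744 + 597) = ((1/(2*(-7 + (-4 - 4)²)) + 288) - 139)*671 + (-744 + 597) = ((1/(2*(-7 + (-8)²)) + 288) - 139)*671 - 147 = ((1/(2*(-7 + 64)) + 288) - 139)*671 - 147 = (((½)/57 + 288) - 139)*671 - 147 = (((½)*(1/57) + 288) - 139)*671 - 147 = ((1/114 + 288) - 139)*671 - 147 = (32833/114 - 139)*671 - 147 = (16987/114)*671 - 147 = 11398277/114 - 147 = 11381519/114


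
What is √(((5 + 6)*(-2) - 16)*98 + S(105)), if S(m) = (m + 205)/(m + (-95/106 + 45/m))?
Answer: 24*I*√38864259721/77563 ≈ 61.0*I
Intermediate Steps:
S(m) = (205 + m)/(-95/106 + m + 45/m) (S(m) = (205 + m)/(m + (-95*1/106 + 45/m)) = (205 + m)/(m + (-95/106 + 45/m)) = (205 + m)/(-95/106 + m + 45/m))
√(((5 + 6)*(-2) - 16)*98 + S(105)) = √(((5 + 6)*(-2) - 16)*98 + 106*105*(205 + 105)/(4770 - 95*105 + 106*105²)) = √((11*(-2) - 16)*98 + 106*105*310/(4770 - 9975 + 106*11025)) = √((-22 - 16)*98 + 106*105*310/(4770 - 9975 + 1168650)) = √(-38*98 + 106*105*310/1163445) = √(-3724 + 106*105*(1/1163445)*310) = √(-3724 + 230020/77563) = √(-288614592/77563) = 24*I*√38864259721/77563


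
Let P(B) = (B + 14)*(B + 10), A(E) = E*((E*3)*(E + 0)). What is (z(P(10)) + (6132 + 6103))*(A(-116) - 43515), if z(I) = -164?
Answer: -57049996413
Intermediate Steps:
A(E) = 3*E³ (A(E) = E*((3*E)*E) = E*(3*E²) = 3*E³)
P(B) = (10 + B)*(14 + B) (P(B) = (14 + B)*(10 + B) = (10 + B)*(14 + B))
(z(P(10)) + (6132 + 6103))*(A(-116) - 43515) = (-164 + (6132 + 6103))*(3*(-116)³ - 43515) = (-164 + 12235)*(3*(-1560896) - 43515) = 12071*(-4682688 - 43515) = 12071*(-4726203) = -57049996413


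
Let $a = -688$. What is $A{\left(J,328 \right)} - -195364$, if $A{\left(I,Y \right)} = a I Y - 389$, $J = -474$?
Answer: $107159711$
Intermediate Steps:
$A{\left(I,Y \right)} = -389 - 688 I Y$ ($A{\left(I,Y \right)} = - 688 I Y - 389 = -389 - 688 I Y$)
$A{\left(J,328 \right)} - -195364 = \left(-389 - \left(-326112\right) 328\right) - -195364 = \left(-389 + 106964736\right) + 195364 = 106964347 + 195364 = 107159711$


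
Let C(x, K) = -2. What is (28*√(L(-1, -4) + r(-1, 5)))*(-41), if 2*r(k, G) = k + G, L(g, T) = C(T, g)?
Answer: 0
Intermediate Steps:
L(g, T) = -2
r(k, G) = G/2 + k/2 (r(k, G) = (k + G)/2 = (G + k)/2 = G/2 + k/2)
(28*√(L(-1, -4) + r(-1, 5)))*(-41) = (28*√(-2 + ((½)*5 + (½)*(-1))))*(-41) = (28*√(-2 + (5/2 - ½)))*(-41) = (28*√(-2 + 2))*(-41) = (28*√0)*(-41) = (28*0)*(-41) = 0*(-41) = 0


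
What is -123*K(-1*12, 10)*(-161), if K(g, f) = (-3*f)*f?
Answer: -5940900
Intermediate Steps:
K(g, f) = -3*f**2
-123*K(-1*12, 10)*(-161) = -(-369)*10**2*(-161) = -(-369)*100*(-161) = -123*(-300)*(-161) = 36900*(-161) = -5940900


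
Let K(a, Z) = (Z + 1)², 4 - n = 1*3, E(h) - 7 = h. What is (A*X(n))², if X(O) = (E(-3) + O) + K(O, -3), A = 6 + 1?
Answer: 3969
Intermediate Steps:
E(h) = 7 + h
n = 1 (n = 4 - 3 = 1)
K(a, Z) = (1 + Z)²
A = 7
X(O) = 8 + O (X(O) = ((7 - 3) + O) + (1 - 3)² = (4 + O) + (-2)² = (4 + O) + 4 = 8 + O)
(A*X(n))² = (7*(8 + 1))² = (7*9)² = 63² = 3969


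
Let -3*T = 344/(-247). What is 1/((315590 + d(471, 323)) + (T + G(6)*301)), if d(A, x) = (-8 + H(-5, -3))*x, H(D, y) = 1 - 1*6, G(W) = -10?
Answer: 741/228510665 ≈ 3.2427e-6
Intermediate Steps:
H(D, y) = -5 (H(D, y) = 1 - 6 = -5)
T = 344/741 (T = -344/(3*(-247)) = -344*(-1)/(3*247) = -1/3*(-344/247) = 344/741 ≈ 0.46424)
d(A, x) = -13*x (d(A, x) = (-8 - 5)*x = -13*x)
1/((315590 + d(471, 323)) + (T + G(6)*301)) = 1/((315590 - 13*323) + (344/741 - 10*301)) = 1/((315590 - 4199) + (344/741 - 3010)) = 1/(311391 - 2230066/741) = 1/(228510665/741) = 741/228510665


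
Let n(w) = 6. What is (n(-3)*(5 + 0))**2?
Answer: 900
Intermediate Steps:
(n(-3)*(5 + 0))**2 = (6*(5 + 0))**2 = (6*5)**2 = 30**2 = 900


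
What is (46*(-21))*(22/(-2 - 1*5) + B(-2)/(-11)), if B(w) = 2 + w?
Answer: 3036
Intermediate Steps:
(46*(-21))*(22/(-2 - 1*5) + B(-2)/(-11)) = (46*(-21))*(22/(-2 - 1*5) + (2 - 2)/(-11)) = -966*(22/(-2 - 5) + 0*(-1/11)) = -966*(22/(-7) + 0) = -966*(22*(-1/7) + 0) = -966*(-22/7 + 0) = -966*(-22/7) = 3036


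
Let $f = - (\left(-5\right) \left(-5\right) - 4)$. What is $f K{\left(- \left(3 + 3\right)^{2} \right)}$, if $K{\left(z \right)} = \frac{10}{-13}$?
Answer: $\frac{210}{13} \approx 16.154$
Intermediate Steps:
$K{\left(z \right)} = - \frac{10}{13}$ ($K{\left(z \right)} = 10 \left(- \frac{1}{13}\right) = - \frac{10}{13}$)
$f = -21$ ($f = - (25 - 4) = \left(-1\right) 21 = -21$)
$f K{\left(- \left(3 + 3\right)^{2} \right)} = \left(-21\right) \left(- \frac{10}{13}\right) = \frac{210}{13}$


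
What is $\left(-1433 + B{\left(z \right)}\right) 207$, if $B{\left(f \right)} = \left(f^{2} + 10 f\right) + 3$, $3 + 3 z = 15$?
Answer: $-284418$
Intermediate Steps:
$z = 4$ ($z = -1 + \frac{1}{3} \cdot 15 = -1 + 5 = 4$)
$B{\left(f \right)} = 3 + f^{2} + 10 f$
$\left(-1433 + B{\left(z \right)}\right) 207 = \left(-1433 + \left(3 + 4^{2} + 10 \cdot 4\right)\right) 207 = \left(-1433 + \left(3 + 16 + 40\right)\right) 207 = \left(-1433 + 59\right) 207 = \left(-1374\right) 207 = -284418$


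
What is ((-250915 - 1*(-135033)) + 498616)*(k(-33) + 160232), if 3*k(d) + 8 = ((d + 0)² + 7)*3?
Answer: 61744690128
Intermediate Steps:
k(d) = 13/3 + d² (k(d) = -8/3 + (((d + 0)² + 7)*3)/3 = -8/3 + ((d² + 7)*3)/3 = -8/3 + ((7 + d²)*3)/3 = -8/3 + (21 + 3*d²)/3 = -8/3 + (7 + d²) = 13/3 + d²)
((-250915 - 1*(-135033)) + 498616)*(k(-33) + 160232) = ((-250915 - 1*(-135033)) + 498616)*((13/3 + (-33)²) + 160232) = ((-250915 + 135033) + 498616)*((13/3 + 1089) + 160232) = (-115882 + 498616)*(3280/3 + 160232) = 382734*(483976/3) = 61744690128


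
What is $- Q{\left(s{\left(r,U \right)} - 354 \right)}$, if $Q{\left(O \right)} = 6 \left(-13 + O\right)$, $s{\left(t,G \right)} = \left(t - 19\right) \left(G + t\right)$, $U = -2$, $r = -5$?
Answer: $1194$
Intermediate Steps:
$s{\left(t,G \right)} = \left(-19 + t\right) \left(G + t\right)$
$Q{\left(O \right)} = -78 + 6 O$
$- Q{\left(s{\left(r,U \right)} - 354 \right)} = - (-78 + 6 \left(\left(\left(-5\right)^{2} - -38 - -95 - -10\right) - 354\right)) = - (-78 + 6 \left(\left(25 + 38 + 95 + 10\right) - 354\right)) = - (-78 + 6 \left(168 - 354\right)) = - (-78 + 6 \left(-186\right)) = - (-78 - 1116) = \left(-1\right) \left(-1194\right) = 1194$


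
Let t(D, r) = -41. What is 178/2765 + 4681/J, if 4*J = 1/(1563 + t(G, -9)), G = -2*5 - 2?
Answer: 78796771098/2765 ≈ 2.8498e+7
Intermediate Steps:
G = -12 (G = -10 - 2 = -12)
J = 1/6088 (J = 1/(4*(1563 - 41)) = (1/4)/1522 = (1/4)*(1/1522) = 1/6088 ≈ 0.00016426)
178/2765 + 4681/J = 178/2765 + 4681/(1/6088) = 178*(1/2765) + 4681*6088 = 178/2765 + 28497928 = 78796771098/2765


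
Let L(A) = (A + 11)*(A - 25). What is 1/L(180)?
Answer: 1/29605 ≈ 3.3778e-5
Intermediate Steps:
L(A) = (-25 + A)*(11 + A) (L(A) = (11 + A)*(-25 + A) = (-25 + A)*(11 + A))
1/L(180) = 1/(-275 + 180² - 14*180) = 1/(-275 + 32400 - 2520) = 1/29605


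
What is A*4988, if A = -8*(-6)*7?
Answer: 1675968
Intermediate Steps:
A = 336 (A = 48*7 = 336)
A*4988 = 336*4988 = 1675968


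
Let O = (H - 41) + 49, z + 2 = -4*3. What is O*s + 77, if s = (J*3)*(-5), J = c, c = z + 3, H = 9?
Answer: 2882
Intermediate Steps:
z = -14 (z = -2 - 4*3 = -2 - 12 = -14)
c = -11 (c = -14 + 3 = -11)
J = -11
O = 17 (O = (9 - 41) + 49 = -32 + 49 = 17)
s = 165 (s = -11*3*(-5) = -33*(-5) = 165)
O*s + 77 = 17*165 + 77 = 2805 + 77 = 2882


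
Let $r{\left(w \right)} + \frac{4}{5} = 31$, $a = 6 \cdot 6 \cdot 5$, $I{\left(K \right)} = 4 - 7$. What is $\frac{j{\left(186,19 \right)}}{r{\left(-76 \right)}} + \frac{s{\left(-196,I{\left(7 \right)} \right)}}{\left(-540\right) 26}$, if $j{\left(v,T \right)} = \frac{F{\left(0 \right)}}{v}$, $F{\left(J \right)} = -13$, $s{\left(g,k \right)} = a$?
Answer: $- \frac{921}{60853} \approx -0.015135$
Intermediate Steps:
$I{\left(K \right)} = -3$ ($I{\left(K \right)} = 4 - 7 = -3$)
$a = 180$ ($a = 36 \cdot 5 = 180$)
$s{\left(g,k \right)} = 180$
$r{\left(w \right)} = \frac{151}{5}$ ($r{\left(w \right)} = - \frac{4}{5} + 31 = \frac{151}{5}$)
$j{\left(v,T \right)} = - \frac{13}{v}$
$\frac{j{\left(186,19 \right)}}{r{\left(-76 \right)}} + \frac{s{\left(-196,I{\left(7 \right)} \right)}}{\left(-540\right) 26} = \frac{\left(-13\right) \frac{1}{186}}{\frac{151}{5}} + \frac{180}{\left(-540\right) 26} = \left(-13\right) \frac{1}{186} \cdot \frac{5}{151} + \frac{180}{-14040} = \left(- \frac{13}{186}\right) \frac{5}{151} + 180 \left(- \frac{1}{14040}\right) = - \frac{65}{28086} - \frac{1}{78} = - \frac{921}{60853}$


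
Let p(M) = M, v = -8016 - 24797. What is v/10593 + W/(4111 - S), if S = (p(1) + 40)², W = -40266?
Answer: -284104/14445 ≈ -19.668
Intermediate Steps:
v = -32813
S = 1681 (S = (1 + 40)² = 41² = 1681)
v/10593 + W/(4111 - S) = -32813/10593 - 40266/(4111 - 1*1681) = -32813*1/10593 - 40266/(4111 - 1681) = -2983/963 - 40266/2430 = -2983/963 - 40266*1/2430 = -2983/963 - 2237/135 = -284104/14445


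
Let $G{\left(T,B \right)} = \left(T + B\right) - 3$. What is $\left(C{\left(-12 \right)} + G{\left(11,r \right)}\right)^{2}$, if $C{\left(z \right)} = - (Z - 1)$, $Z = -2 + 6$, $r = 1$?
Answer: $36$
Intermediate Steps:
$Z = 4$
$G{\left(T,B \right)} = -3 + B + T$ ($G{\left(T,B \right)} = \left(B + T\right) - 3 = -3 + B + T$)
$C{\left(z \right)} = -3$ ($C{\left(z \right)} = - (4 - 1) = \left(-1\right) 3 = -3$)
$\left(C{\left(-12 \right)} + G{\left(11,r \right)}\right)^{2} = \left(-3 + \left(-3 + 1 + 11\right)\right)^{2} = \left(-3 + 9\right)^{2} = 6^{2} = 36$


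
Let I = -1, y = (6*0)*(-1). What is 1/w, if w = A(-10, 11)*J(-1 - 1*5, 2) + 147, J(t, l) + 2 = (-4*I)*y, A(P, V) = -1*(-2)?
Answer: 1/143 ≈ 0.0069930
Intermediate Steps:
y = 0 (y = 0*(-1) = 0)
A(P, V) = 2
J(t, l) = -2 (J(t, l) = -2 - 4*(-1)*0 = -2 + 4*0 = -2 + 0 = -2)
w = 143 (w = 2*(-2) + 147 = -4 + 147 = 143)
1/w = 1/143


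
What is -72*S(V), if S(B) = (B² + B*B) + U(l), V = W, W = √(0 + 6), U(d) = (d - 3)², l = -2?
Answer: -2664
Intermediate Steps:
U(d) = (-3 + d)²
W = √6 ≈ 2.4495
V = √6 ≈ 2.4495
S(B) = 25 + 2*B² (S(B) = (B² + B*B) + (-3 - 2)² = (B² + B²) + (-5)² = 2*B² + 25 = 25 + 2*B²)
-72*S(V) = -72*(25 + 2*(√6)²) = -72*(25 + 2*6) = -72*(25 + 12) = -72*37 = -2664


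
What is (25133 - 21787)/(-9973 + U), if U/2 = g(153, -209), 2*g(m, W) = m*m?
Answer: 1673/6718 ≈ 0.24903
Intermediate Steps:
g(m, W) = m²/2 (g(m, W) = (m*m)/2 = m²/2)
U = 23409 (U = 2*((½)*153²) = 2*((½)*23409) = 2*(23409/2) = 23409)
(25133 - 21787)/(-9973 + U) = (25133 - 21787)/(-9973 + 23409) = 3346/13436 = 3346*(1/13436) = 1673/6718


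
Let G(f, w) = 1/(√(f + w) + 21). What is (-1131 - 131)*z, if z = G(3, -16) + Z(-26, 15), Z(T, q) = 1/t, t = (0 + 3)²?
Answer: 1262*(-√13 + 30*I)/(9*(√13 - 21*I)) ≈ -198.6 + 10.022*I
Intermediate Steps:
t = 9 (t = 3² = 9)
Z(T, q) = ⅑ (Z(T, q) = 1/9 = ⅑)
G(f, w) = 1/(21 + √(f + w))
z = ⅑ + 1/(21 + I*√13) (z = 1/(21 + √(3 - 16)) + ⅑ = 1/(21 + √(-13)) + ⅑ = 1/(21 + I*√13) + ⅑ = ⅑ + 1/(21 + I*√13) ≈ 0.15737 - 0.0079417*I)
(-1131 - 131)*z = (-1131 - 131)*(643/4086 - I*√13/454) = -1262*(643/4086 - I*√13/454) = -405733/2043 + 631*I*√13/227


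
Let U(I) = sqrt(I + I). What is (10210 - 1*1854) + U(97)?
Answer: 8356 + sqrt(194) ≈ 8369.9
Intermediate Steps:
U(I) = sqrt(2)*sqrt(I) (U(I) = sqrt(2*I) = sqrt(2)*sqrt(I))
(10210 - 1*1854) + U(97) = (10210 - 1*1854) + sqrt(2)*sqrt(97) = (10210 - 1854) + sqrt(194) = 8356 + sqrt(194)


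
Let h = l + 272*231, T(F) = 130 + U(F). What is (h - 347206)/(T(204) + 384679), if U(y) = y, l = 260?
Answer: -284114/385013 ≈ -0.73793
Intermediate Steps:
T(F) = 130 + F
h = 63092 (h = 260 + 272*231 = 260 + 62832 = 63092)
(h - 347206)/(T(204) + 384679) = (63092 - 347206)/((130 + 204) + 384679) = -284114/(334 + 384679) = -284114/385013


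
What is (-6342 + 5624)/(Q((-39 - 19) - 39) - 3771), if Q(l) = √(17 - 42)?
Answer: 1353789/7110233 + 1795*I/7110233 ≈ 0.1904 + 0.00025245*I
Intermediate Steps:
Q(l) = 5*I (Q(l) = √(-25) = 5*I)
(-6342 + 5624)/(Q((-39 - 19) - 39) - 3771) = (-6342 + 5624)/(5*I - 3771) = -718*(-3771 - 5*I)/14220466 = -359*(-3771 - 5*I)/7110233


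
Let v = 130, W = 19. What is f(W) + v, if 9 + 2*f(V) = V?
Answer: 135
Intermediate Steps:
f(V) = -9/2 + V/2
f(W) + v = (-9/2 + (½)*19) + 130 = (-9/2 + 19/2) + 130 = 5 + 130 = 135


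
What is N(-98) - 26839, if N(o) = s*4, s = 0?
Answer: -26839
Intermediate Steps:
N(o) = 0 (N(o) = 0*4 = 0)
N(-98) - 26839 = 0 - 26839 = -26839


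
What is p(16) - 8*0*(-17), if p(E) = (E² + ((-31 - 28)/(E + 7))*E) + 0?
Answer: 4944/23 ≈ 214.96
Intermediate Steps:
p(E) = E² - 59*E/(7 + E) (p(E) = (E² + (-59/(7 + E))*E) + 0 = (E² - 59*E/(7 + E)) + 0 = E² - 59*E/(7 + E))
p(16) - 8*0*(-17) = 16*(-59 + 16² + 7*16)/(7 + 16) - 8*0*(-17) = 16*(-59 + 256 + 112)/23 + 0*(-17) = 16*(1/23)*309 + 0 = 4944/23 + 0 = 4944/23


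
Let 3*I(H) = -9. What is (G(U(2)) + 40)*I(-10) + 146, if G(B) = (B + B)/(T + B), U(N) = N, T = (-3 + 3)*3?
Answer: 20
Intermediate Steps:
T = 0 (T = 0*3 = 0)
I(H) = -3 (I(H) = (1/3)*(-9) = -3)
G(B) = 2 (G(B) = (B + B)/(0 + B) = (2*B)/B = 2)
(G(U(2)) + 40)*I(-10) + 146 = (2 + 40)*(-3) + 146 = 42*(-3) + 146 = -126 + 146 = 20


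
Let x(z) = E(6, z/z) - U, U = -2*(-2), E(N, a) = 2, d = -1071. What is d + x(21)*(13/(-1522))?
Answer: -815018/761 ≈ -1071.0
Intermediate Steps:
U = 4
x(z) = -2 (x(z) = 2 - 1*4 = 2 - 4 = -2)
d + x(21)*(13/(-1522)) = -1071 - 26/(-1522) = -1071 - 26*(-1)/1522 = -1071 - 2*(-13/1522) = -1071 + 13/761 = -815018/761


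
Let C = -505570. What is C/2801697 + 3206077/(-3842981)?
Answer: -10925352216839/10766868338757 ≈ -1.0147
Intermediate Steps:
C/2801697 + 3206077/(-3842981) = -505570/2801697 + 3206077/(-3842981) = -505570*1/2801697 + 3206077*(-1/3842981) = -505570/2801697 - 3206077/3842981 = -10925352216839/10766868338757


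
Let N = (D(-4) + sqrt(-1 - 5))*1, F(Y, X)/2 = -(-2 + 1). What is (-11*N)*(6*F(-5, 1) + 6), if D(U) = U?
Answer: 792 - 198*I*sqrt(6) ≈ 792.0 - 485.0*I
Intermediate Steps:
F(Y, X) = 2 (F(Y, X) = 2*(-(-2 + 1)) = 2*(-1*(-1)) = 2*1 = 2)
N = -4 + I*sqrt(6) (N = (-4 + sqrt(-1 - 5))*1 = (-4 + sqrt(-6))*1 = (-4 + I*sqrt(6))*1 = -4 + I*sqrt(6) ≈ -4.0 + 2.4495*I)
(-11*N)*(6*F(-5, 1) + 6) = (-11*(-4 + I*sqrt(6)))*(6*2 + 6) = (44 - 11*I*sqrt(6))*(12 + 6) = (44 - 11*I*sqrt(6))*18 = 792 - 198*I*sqrt(6)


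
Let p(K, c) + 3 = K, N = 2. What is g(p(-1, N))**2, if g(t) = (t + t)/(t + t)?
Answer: 1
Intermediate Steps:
p(K, c) = -3 + K
g(t) = 1 (g(t) = (2*t)/((2*t)) = (2*t)*(1/(2*t)) = 1)
g(p(-1, N))**2 = 1**2 = 1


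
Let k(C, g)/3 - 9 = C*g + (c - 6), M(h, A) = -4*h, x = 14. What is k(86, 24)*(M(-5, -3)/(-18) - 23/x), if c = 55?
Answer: -368167/21 ≈ -17532.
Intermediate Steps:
k(C, g) = 174 + 3*C*g (k(C, g) = 27 + 3*(C*g + (55 - 6)) = 27 + 3*(C*g + 49) = 27 + 3*(49 + C*g) = 27 + (147 + 3*C*g) = 174 + 3*C*g)
k(86, 24)*(M(-5, -3)/(-18) - 23/x) = (174 + 3*86*24)*(-4*(-5)/(-18) - 23/14) = (174 + 6192)*(20*(-1/18) - 23*1/14) = 6366*(-10/9 - 23/14) = 6366*(-347/126) = -368167/21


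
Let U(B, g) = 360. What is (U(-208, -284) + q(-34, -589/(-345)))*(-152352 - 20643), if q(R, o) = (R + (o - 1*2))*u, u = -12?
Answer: -3069761676/23 ≈ -1.3347e+8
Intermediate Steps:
q(R, o) = 24 - 12*R - 12*o (q(R, o) = (R + (o - 1*2))*(-12) = (R + (o - 2))*(-12) = (R + (-2 + o))*(-12) = (-2 + R + o)*(-12) = 24 - 12*R - 12*o)
(U(-208, -284) + q(-34, -589/(-345)))*(-152352 - 20643) = (360 + (24 - 12*(-34) - (-7068)/(-345)))*(-152352 - 20643) = (360 + (24 + 408 - (-7068)*(-1)/345))*(-172995) = (360 + (24 + 408 - 12*589/345))*(-172995) = (360 + (24 + 408 - 2356/115))*(-172995) = (360 + 47324/115)*(-172995) = (88724/115)*(-172995) = -3069761676/23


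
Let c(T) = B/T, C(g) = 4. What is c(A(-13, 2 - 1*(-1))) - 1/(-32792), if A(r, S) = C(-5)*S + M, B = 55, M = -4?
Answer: 112723/16396 ≈ 6.8750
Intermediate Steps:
A(r, S) = -4 + 4*S (A(r, S) = 4*S - 4 = -4 + 4*S)
c(T) = 55/T
c(A(-13, 2 - 1*(-1))) - 1/(-32792) = 55/(-4 + 4*(2 - 1*(-1))) - 1/(-32792) = 55/(-4 + 4*(2 + 1)) - 1*(-1/32792) = 55/(-4 + 4*3) + 1/32792 = 55/(-4 + 12) + 1/32792 = 55/8 + 1/32792 = 112723/16396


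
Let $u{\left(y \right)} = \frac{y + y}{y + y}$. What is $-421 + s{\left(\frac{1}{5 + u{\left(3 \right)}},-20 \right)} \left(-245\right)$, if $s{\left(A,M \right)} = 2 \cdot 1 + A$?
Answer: $- \frac{5711}{6} \approx -951.83$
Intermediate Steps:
$u{\left(y \right)} = 1$ ($u{\left(y \right)} = \frac{2 y}{2 y} = 2 y \frac{1}{2 y} = 1$)
$s{\left(A,M \right)} = 2 + A$
$-421 + s{\left(\frac{1}{5 + u{\left(3 \right)}},-20 \right)} \left(-245\right) = -421 + \left(2 + \frac{1}{5 + 1}\right) \left(-245\right) = -421 + \left(2 + \frac{1}{6}\right) \left(-245\right) = -421 + \frac{13}{6} \left(-245\right) = -421 - \frac{3185}{6} = - \frac{5711}{6}$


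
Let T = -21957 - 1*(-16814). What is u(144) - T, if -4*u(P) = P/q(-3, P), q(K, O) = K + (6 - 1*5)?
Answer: 5161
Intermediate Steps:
q(K, O) = 1 + K (q(K, O) = K + (6 - 5) = K + 1 = 1 + K)
u(P) = P/8 (u(P) = -P/(4*(1 - 3)) = -P/(4*(-2)) = -P*(-1)/(4*2) = -(-1)*P/8 = P/8)
T = -5143 (T = -21957 + 16814 = -5143)
u(144) - T = (1/8)*144 - 1*(-5143) = 18 + 5143 = 5161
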